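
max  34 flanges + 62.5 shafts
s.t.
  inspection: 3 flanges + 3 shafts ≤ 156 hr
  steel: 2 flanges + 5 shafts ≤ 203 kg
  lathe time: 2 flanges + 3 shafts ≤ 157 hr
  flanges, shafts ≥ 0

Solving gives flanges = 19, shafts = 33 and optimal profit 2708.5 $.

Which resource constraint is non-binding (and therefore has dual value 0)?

lathe time

inspection: 156/156 (binding)
steel: 203/203 (binding)
lathe time: 137/157 (slack 20)
By complementary slackness, a constraint with positive slack has shadow price 0 → lathe time.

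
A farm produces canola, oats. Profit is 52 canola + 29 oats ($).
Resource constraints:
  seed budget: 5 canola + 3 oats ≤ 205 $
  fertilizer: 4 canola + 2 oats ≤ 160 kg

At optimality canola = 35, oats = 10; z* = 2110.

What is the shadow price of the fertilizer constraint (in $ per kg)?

Both seed budget and fertilizer are binding at x*.
The binding rows give the dual system: 5·y_seed budget + 4·y_fertilizer = 52 and 3·y_seed budget + 2·y_fertilizer = 29.
→ y_seed budget = 6 and y_fertilizer = 5.5.
Shadow price of fertilizer = 5.5.

5.5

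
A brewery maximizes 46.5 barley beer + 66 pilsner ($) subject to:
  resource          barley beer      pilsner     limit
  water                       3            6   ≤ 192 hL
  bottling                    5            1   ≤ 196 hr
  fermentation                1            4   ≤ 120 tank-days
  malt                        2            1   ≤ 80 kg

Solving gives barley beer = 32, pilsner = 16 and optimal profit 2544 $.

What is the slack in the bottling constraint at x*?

20

bottling used = 5·32 + 1·16 = 176; slack = 196 − 176 = 20.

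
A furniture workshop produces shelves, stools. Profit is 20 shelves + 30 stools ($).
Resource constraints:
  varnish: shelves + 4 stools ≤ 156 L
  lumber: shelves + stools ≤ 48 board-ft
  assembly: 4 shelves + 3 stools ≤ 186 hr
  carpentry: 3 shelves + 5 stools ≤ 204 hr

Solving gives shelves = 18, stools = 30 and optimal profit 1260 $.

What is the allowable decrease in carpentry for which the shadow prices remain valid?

Binding constraints: lumber, carpentry. The basis is B = [[1,1],[3,5]] with det 2.
Per unit decrease in carpentry, x* moves by d = (0.5, -0.5).
The basis stays optimal until assembly becomes binding; allowable decrease = 48 hr.

48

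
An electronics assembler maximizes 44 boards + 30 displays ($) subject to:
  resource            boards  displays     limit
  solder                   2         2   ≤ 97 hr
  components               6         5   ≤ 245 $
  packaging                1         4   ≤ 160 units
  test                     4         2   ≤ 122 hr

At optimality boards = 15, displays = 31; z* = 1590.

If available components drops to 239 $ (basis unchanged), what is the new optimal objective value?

1566

Binding: components and test. Non-binding: solder (5 unused), packaging (21 unused).
Since solder, packaging are not tight, their duals are 0.
The binding rows give the dual system: 6·y_components + 4·y_test = 44 and 5·y_components + 2·y_test = 30.
→ y_components = 4 and y_test = 5.
Δz = y_components·Δb = 4 × (-6) = -24, so new z* = 1590 − 24 = 1566.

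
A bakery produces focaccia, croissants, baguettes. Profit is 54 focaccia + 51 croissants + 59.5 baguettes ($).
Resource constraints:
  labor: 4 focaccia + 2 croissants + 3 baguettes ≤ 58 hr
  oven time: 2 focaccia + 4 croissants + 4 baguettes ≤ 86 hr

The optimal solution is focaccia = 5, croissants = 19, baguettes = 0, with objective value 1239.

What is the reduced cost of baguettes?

-1

Both labor and oven time are binding at x*.
From A_Bᵀ y = c: 4·y_labor + 2·y_oven time = 54; 2·y_labor + 4·y_oven time = 51.
→ y_labor = 9.5 and y_oven time = 8.
Reduced cost of baguettes: c₃ − yᵀa₃ = 59.5 − (9.5·3 + 8·4) = 59.5 − 60.5 = -1.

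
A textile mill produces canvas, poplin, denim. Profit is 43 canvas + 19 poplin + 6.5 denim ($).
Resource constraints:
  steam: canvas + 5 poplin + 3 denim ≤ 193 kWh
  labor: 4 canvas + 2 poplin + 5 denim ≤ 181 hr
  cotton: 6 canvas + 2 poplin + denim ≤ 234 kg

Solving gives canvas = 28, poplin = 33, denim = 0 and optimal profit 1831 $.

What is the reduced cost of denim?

At the optimum: steam uses 193 of 193 (binding); labor uses 178 of 181 (slack = 3); cotton uses 234 of 234 (binding).
By complementary slackness, y = 0 for the non-binding constraint.
The binding rows give the dual system: 1·y_steam + 6·y_cotton = 43 and 5·y_steam + 2·y_cotton = 19.
This yields shadow prices y_steam = 1, y_cotton = 7.
Reduced cost of denim: c₃ − yᵀa₃ = 6.5 − (1·3 + 7·1) = 6.5 − 10 = -3.5.

-3.5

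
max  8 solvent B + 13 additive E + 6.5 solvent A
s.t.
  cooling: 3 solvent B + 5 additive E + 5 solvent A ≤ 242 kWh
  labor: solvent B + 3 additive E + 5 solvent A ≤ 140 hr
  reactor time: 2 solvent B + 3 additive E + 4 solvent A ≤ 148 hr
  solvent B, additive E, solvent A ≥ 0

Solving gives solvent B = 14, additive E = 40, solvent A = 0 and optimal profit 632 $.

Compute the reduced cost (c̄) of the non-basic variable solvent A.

Binding: cooling and reactor time. Non-binding: labor (6 unused).
Since labor is not tight, its dual is 0.
From A_Bᵀ y = c: 3·y_cooling + 2·y_reactor time = 8; 5·y_cooling + 3·y_reactor time = 13.
Solving: y_cooling = 2, y_reactor time = 1.
Reduced cost of solvent A: c₃ − yᵀa₃ = 6.5 − (2·5 + 1·4) = 6.5 − 14 = -7.5.

-7.5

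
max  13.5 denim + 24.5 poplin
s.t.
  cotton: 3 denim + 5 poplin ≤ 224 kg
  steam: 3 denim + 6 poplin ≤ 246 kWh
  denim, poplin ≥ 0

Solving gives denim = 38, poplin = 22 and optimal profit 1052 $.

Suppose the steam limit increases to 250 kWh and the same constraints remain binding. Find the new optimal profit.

1060

At the optimum: cotton uses 224 of 224 (binding); steam uses 246 of 246 (binding).
Dual feasibility on the basic columns requires 3·y_cotton + 3·y_steam = 13.5, 5·y_cotton + 6·y_steam = 24.5.
→ y_cotton = 2.5 and y_steam = 2.
Δz = y_steam·Δb = 2 × (4) = 8, so new z* = 1052 + 8 = 1060.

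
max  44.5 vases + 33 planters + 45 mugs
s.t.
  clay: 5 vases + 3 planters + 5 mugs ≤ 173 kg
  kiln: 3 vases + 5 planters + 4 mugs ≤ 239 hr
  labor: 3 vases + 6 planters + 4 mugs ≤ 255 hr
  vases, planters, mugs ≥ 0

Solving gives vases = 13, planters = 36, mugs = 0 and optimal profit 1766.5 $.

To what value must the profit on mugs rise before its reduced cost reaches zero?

Check each constraint at x*: clay 173/173 (tight); kiln 219/239 (slack 20); labor 255/255 (tight).
Since kiln is not tight, its dual is 0.
Dual feasibility on the basic columns requires 5·y_clay + 3·y_labor = 44.5, 3·y_clay + 6·y_labor = 33.
Solving: y_clay = 8, y_labor = 1.5.
mugs enters the basis when its profit ≥ yᵀa₃ = 8·5 + 1.5·4 = 46.

46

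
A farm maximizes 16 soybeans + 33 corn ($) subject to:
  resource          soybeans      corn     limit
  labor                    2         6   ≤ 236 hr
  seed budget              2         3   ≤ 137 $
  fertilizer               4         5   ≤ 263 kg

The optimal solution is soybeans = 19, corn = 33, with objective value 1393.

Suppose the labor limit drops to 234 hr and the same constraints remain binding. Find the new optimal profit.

At the optimum: labor uses 236 of 236 (binding); seed budget uses 137 of 137 (binding); fertilizer uses 241 of 263 (slack = 22).
Since fertilizer is not tight, its dual is 0.
Dual feasibility on the basic columns requires 2·y_labor + 2·y_seed budget = 16, 6·y_labor + 3·y_seed budget = 33.
→ y_labor = 3 and y_seed budget = 5.
Δz = y_labor·Δb = 3 × (-2) = -6, so new z* = 1393 − 6 = 1387.

1387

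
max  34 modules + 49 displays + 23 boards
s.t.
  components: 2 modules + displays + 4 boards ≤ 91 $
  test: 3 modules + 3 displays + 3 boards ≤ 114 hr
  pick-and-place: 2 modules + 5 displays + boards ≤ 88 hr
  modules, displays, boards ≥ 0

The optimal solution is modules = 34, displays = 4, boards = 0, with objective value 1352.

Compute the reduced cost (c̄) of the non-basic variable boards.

Check each constraint at x*: components 72/91 (slack 19); test 114/114 (tight); pick-and-place 88/88 (tight).
Since components is not tight, its dual is 0.
From A_Bᵀ y = c: 3·y_test + 2·y_pick-and-place = 34; 3·y_test + 5·y_pick-and-place = 49.
This yields shadow prices y_test = 8, y_pick-and-place = 5.
Reduced cost of boards: c₃ − yᵀa₃ = 23 − (8·3 + 5·1) = 23 − 29 = -6.

-6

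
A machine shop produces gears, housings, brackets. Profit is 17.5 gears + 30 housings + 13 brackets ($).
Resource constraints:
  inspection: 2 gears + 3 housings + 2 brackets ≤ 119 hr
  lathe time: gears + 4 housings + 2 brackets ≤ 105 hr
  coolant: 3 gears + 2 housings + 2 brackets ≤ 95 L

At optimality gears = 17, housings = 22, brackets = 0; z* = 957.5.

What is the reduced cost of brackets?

At the optimum: inspection uses 100 of 119 (slack = 19); lathe time uses 105 of 105 (binding); coolant uses 95 of 95 (binding).
Since inspection is not tight, its dual is 0.
Dual feasibility on the basic columns requires 1·y_lathe time + 3·y_coolant = 17.5, 4·y_lathe time + 2·y_coolant = 30.
This yields shadow prices y_lathe time = 5.5, y_coolant = 4.
Reduced cost of brackets: c₃ − yᵀa₃ = 13 − (5.5·2 + 4·2) = 13 − 19 = -6.

-6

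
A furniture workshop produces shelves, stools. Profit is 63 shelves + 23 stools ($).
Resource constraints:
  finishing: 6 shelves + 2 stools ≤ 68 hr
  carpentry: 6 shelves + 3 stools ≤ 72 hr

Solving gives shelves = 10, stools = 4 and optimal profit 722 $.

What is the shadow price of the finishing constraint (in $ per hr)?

8.5

Both finishing and carpentry are binding at x*.
From A_Bᵀ y = c: 6·y_finishing + 6·y_carpentry = 63; 2·y_finishing + 3·y_carpentry = 23.
Solving: y_finishing = 8.5, y_carpentry = 2.
Shadow price of finishing = 8.5.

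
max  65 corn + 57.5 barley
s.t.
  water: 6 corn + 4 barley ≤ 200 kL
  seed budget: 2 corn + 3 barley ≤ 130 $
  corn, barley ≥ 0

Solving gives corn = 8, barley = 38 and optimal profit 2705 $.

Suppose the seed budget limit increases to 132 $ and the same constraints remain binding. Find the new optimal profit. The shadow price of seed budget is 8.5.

2722

Δb = 2, so new z* = 2705 + (8.5)·(2) = 2705 + 17 = 2722.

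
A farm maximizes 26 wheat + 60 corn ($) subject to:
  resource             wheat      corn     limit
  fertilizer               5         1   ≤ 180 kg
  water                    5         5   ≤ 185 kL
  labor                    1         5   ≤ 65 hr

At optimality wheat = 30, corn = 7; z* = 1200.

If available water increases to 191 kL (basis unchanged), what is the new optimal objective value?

Check each constraint at x*: fertilizer 157/180 (slack 23); water 185/185 (tight); labor 65/65 (tight).
Slack constraints have shadow price 0 (complementary slackness).
From A_Bᵀ y = c: 5·y_water + 1·y_labor = 26; 5·y_water + 5·y_labor = 60.
→ y_water = 3.5 and y_labor = 8.5.
Δz = y_water·Δb = 3.5 × (6) = 21, so new z* = 1200 + 21 = 1221.

1221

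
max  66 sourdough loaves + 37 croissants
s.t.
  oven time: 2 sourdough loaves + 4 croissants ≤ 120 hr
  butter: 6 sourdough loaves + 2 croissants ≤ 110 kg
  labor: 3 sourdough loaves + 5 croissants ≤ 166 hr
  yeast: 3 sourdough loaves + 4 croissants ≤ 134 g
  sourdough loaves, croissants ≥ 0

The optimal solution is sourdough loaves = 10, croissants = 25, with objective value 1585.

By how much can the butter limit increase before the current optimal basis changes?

Binding constraints: oven time, butter. The basis is B = [[2,4],[6,2]] with det -20.
Per unit increase in butter, x* moves by d = (0.2, -0.1).
The basis stays optimal until yeast becomes binding; allowable increase = 20 kg.

20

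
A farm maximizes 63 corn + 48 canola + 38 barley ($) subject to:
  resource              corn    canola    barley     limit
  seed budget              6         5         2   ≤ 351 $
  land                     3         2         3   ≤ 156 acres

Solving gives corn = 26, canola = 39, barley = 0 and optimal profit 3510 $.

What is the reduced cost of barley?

Check each constraint at x*: seed budget 351/351 (tight); land 156/156 (tight).
Dual feasibility on the basic columns requires 6·y_seed budget + 3·y_land = 63, 5·y_seed budget + 2·y_land = 48.
Solving: y_seed budget = 6, y_land = 9.
Reduced cost of barley: c₃ − yᵀa₃ = 38 − (6·2 + 9·3) = 38 − 39 = -1.

-1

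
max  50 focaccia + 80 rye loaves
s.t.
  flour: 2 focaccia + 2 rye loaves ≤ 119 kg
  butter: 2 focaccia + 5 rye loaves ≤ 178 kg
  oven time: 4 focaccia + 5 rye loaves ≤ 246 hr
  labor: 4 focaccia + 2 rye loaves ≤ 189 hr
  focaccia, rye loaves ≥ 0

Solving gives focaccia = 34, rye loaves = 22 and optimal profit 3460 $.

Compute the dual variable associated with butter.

Binding: butter and oven time. Non-binding: flour (7 unused), labor (9 unused).
Slack constraints have shadow price 0 (complementary slackness).
The binding rows give the dual system: 2·y_butter + 4·y_oven time = 50 and 5·y_butter + 5·y_oven time = 80.
Solving: y_butter = 7, y_oven time = 9.
Shadow price of butter = 7.

7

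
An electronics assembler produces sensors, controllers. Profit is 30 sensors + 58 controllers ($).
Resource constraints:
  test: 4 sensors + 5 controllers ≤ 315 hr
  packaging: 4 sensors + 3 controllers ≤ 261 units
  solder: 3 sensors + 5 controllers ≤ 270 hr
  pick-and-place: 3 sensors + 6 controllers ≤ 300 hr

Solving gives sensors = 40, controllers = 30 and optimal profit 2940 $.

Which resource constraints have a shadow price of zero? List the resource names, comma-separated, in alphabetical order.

packaging, test

test: 310/315 (slack 5)
packaging: 250/261 (slack 11)
solder: 270/270 (binding)
pick-and-place: 300/300 (binding)
By complementary slackness, a constraint with positive slack has shadow price 0 → packaging, test.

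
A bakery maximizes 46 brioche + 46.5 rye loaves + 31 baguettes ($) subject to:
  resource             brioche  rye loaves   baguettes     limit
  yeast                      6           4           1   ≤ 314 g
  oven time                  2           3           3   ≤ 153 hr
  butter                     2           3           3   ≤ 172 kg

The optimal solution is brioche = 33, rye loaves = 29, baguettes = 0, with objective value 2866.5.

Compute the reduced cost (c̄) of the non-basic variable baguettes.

At the optimum: yeast uses 314 of 314 (binding); oven time uses 153 of 153 (binding); butter uses 153 of 172 (slack = 19).
Since butter is not tight, its dual is 0.
Dual feasibility on the basic columns requires 6·y_yeast + 2·y_oven time = 46, 4·y_yeast + 3·y_oven time = 46.5.
Solving: y_yeast = 4.5, y_oven time = 9.5.
Reduced cost of baguettes: c₃ − yᵀa₃ = 31 − (4.5·1 + 9.5·3) = 31 − 33 = -2.

-2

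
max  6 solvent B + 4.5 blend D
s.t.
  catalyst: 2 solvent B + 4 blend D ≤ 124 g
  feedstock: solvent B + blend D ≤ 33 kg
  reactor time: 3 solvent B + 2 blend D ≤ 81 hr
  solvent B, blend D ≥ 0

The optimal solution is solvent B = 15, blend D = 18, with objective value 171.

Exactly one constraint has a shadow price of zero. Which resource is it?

catalyst: 102/124 (slack 22)
feedstock: 33/33 (binding)
reactor time: 81/81 (binding)
By complementary slackness, a constraint with positive slack has shadow price 0 → catalyst.

catalyst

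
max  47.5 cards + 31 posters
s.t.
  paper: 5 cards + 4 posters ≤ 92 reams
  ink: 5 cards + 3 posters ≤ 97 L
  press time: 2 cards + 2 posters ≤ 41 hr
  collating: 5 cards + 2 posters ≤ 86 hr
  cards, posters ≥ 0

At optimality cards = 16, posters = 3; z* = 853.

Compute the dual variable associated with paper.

6

Check each constraint at x*: paper 92/92 (tight); ink 89/97 (slack 8); press time 38/41 (slack 3); collating 86/86 (tight).
Slack constraints have shadow price 0 (complementary slackness).
Dual feasibility on the basic columns requires 5·y_paper + 5·y_collating = 47.5, 4·y_paper + 2·y_collating = 31.
→ y_paper = 6 and y_collating = 3.5.
Shadow price of paper = 6.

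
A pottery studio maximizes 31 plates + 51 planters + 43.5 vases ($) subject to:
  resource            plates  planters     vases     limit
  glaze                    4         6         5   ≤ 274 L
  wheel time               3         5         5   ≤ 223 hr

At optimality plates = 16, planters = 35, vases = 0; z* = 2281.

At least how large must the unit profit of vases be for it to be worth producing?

Check each constraint at x*: glaze 274/274 (tight); wheel time 223/223 (tight).
Dual feasibility on the basic columns requires 4·y_glaze + 3·y_wheel time = 31, 6·y_glaze + 5·y_wheel time = 51.
Solving: y_glaze = 1, y_wheel time = 9.
vases enters the basis when its profit ≥ yᵀa₃ = 1·5 + 9·5 = 50.

50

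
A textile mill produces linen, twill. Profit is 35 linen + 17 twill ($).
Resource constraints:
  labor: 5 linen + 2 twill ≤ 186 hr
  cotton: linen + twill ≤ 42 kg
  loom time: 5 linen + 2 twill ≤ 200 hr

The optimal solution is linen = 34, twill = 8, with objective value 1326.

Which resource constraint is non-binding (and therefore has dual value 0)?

loom time

labor: 186/186 (binding)
cotton: 42/42 (binding)
loom time: 186/200 (slack 14)
By complementary slackness, a constraint with positive slack has shadow price 0 → loom time.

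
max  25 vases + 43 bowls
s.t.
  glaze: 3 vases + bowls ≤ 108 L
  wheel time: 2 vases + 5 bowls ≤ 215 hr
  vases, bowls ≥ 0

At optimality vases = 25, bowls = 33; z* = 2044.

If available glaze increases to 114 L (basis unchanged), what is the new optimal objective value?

Both glaze and wheel time are binding at x*.
The binding rows give the dual system: 3·y_glaze + 2·y_wheel time = 25 and 1·y_glaze + 5·y_wheel time = 43.
This yields shadow prices y_glaze = 3, y_wheel time = 8.
Δz = y_glaze·Δb = 3 × (6) = 18, so new z* = 2044 + 18 = 2062.

2062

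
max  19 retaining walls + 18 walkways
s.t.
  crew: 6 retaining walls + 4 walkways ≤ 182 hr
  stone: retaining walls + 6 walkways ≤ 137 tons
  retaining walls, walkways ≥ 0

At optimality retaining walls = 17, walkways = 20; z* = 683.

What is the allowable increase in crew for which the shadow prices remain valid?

Binding constraints: crew, stone. The basis is B = [[6,4],[1,6]] with det 32.
Per unit increase in crew, x* moves by d = (0.1875, -0.03125).
The basis stays optimal until walkways reaches 0; allowable increase = 640 hr.

640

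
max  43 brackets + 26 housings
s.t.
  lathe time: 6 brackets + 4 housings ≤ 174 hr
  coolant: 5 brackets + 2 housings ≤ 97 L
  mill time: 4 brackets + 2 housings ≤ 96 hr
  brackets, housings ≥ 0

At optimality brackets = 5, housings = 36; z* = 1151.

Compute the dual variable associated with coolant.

2

Check each constraint at x*: lathe time 174/174 (tight); coolant 97/97 (tight); mill time 92/96 (slack 4).
Since mill time is not tight, its dual is 0.
The binding rows give the dual system: 6·y_lathe time + 5·y_coolant = 43 and 4·y_lathe time + 2·y_coolant = 26.
→ y_lathe time = 5.5 and y_coolant = 2.
Shadow price of coolant = 2.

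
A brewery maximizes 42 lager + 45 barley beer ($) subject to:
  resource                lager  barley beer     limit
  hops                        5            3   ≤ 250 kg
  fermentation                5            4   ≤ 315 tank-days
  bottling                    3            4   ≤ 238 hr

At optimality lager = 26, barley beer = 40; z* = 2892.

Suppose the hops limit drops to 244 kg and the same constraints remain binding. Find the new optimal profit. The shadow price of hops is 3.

Δb = -6, so new z* = 2892 + (3)·(-6) = 2892 − 18 = 2874.

2874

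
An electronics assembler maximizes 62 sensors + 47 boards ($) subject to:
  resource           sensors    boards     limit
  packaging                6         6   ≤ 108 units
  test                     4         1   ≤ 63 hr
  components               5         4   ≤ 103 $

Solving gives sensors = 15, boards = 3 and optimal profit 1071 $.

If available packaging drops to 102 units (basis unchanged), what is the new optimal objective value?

Check each constraint at x*: packaging 108/108 (tight); test 63/63 (tight); components 87/103 (slack 16).
Slack constraints have shadow price 0 (complementary slackness).
The binding rows give the dual system: 6·y_packaging + 4·y_test = 62 and 6·y_packaging + 1·y_test = 47.
Solving: y_packaging = 7, y_test = 5.
Δz = y_packaging·Δb = 7 × (-6) = -42, so new z* = 1071 − 42 = 1029.

1029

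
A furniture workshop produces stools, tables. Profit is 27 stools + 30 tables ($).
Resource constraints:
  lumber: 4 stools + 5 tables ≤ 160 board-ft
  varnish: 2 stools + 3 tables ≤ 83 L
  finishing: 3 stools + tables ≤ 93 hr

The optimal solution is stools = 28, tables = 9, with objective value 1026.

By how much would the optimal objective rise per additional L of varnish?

9

Binding: varnish and finishing. Non-binding: lumber (3 unused).
Slack constraints have shadow price 0 (complementary slackness).
Dual feasibility on the basic columns requires 2·y_varnish + 3·y_finishing = 27, 3·y_varnish + 1·y_finishing = 30.
→ y_varnish = 9 and y_finishing = 3.
Shadow price of varnish = 9.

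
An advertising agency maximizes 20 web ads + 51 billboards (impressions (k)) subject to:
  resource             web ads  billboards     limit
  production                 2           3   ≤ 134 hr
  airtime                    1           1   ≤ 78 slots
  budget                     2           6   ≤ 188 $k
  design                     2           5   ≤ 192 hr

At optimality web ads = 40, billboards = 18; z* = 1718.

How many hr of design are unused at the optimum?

22

design used = 2·40 + 5·18 = 170; slack = 192 − 170 = 22.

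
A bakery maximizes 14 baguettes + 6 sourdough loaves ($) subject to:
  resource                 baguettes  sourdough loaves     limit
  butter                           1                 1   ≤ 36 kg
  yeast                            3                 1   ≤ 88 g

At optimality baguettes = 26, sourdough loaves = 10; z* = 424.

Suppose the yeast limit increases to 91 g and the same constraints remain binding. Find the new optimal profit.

436

At the optimum: butter uses 36 of 36 (binding); yeast uses 88 of 88 (binding).
The binding rows give the dual system: 1·y_butter + 3·y_yeast = 14 and 1·y_butter + 1·y_yeast = 6.
Solving: y_butter = 2, y_yeast = 4.
Δz = y_yeast·Δb = 4 × (3) = 12, so new z* = 424 + 12 = 436.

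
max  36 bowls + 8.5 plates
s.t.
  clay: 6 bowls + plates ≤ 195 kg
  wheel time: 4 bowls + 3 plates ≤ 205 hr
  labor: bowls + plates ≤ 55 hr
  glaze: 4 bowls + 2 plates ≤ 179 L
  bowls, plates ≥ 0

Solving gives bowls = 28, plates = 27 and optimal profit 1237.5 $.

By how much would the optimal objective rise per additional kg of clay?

Check each constraint at x*: clay 195/195 (tight); wheel time 193/205 (slack 12); labor 55/55 (tight); glaze 166/179 (slack 13).
By complementary slackness, y = 0 for the non-binding constraints.
From A_Bᵀ y = c: 6·y_clay + 1·y_labor = 36; 1·y_clay + 1·y_labor = 8.5.
Solving: y_clay = 5.5, y_labor = 3.
Shadow price of clay = 5.5.

5.5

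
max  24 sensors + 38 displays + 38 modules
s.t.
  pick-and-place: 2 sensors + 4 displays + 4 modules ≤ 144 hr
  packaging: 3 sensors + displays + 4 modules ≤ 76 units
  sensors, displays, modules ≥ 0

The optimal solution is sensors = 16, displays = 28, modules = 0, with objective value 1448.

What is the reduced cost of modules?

Both pick-and-place and packaging are binding at x*.
From A_Bᵀ y = c: 2·y_pick-and-place + 3·y_packaging = 24; 4·y_pick-and-place + 1·y_packaging = 38.
Solving: y_pick-and-place = 9, y_packaging = 2.
Reduced cost of modules: c₃ − yᵀa₃ = 38 − (9·4 + 2·4) = 38 − 44 = -6.

-6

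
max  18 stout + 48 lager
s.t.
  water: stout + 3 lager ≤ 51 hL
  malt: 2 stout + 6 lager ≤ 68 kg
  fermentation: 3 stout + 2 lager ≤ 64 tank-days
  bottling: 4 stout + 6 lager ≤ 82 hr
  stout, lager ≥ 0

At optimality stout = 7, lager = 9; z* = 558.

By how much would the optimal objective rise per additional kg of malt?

Check each constraint at x*: water 34/51 (slack 17); malt 68/68 (tight); fermentation 39/64 (slack 25); bottling 82/82 (tight).
Slack constraints have shadow price 0 (complementary slackness).
The binding rows give the dual system: 2·y_malt + 4·y_bottling = 18 and 6·y_malt + 6·y_bottling = 48.
This yields shadow prices y_malt = 7, y_bottling = 1.
Shadow price of malt = 7.

7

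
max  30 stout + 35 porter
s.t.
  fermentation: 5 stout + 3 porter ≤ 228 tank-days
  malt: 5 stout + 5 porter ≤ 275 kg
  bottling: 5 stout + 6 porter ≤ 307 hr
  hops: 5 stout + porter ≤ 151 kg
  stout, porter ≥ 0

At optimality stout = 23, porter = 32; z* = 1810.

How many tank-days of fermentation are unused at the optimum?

17

fermentation used = 5·23 + 3·32 = 211; slack = 228 − 211 = 17.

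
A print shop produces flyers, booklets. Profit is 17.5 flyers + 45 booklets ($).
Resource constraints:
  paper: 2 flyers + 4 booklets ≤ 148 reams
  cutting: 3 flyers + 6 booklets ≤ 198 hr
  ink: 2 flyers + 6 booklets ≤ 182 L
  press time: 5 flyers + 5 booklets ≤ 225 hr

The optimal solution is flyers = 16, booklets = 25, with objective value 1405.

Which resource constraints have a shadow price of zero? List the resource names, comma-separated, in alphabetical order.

paper: 132/148 (slack 16)
cutting: 198/198 (binding)
ink: 182/182 (binding)
press time: 205/225 (slack 20)
By complementary slackness, a constraint with positive slack has shadow price 0 → paper, press time.

paper, press time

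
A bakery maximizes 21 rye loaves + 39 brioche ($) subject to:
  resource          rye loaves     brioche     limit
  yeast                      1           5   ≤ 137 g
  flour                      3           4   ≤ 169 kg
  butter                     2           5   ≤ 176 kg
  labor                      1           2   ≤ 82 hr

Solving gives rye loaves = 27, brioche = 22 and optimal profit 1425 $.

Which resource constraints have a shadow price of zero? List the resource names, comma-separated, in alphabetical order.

yeast: 137/137 (binding)
flour: 169/169 (binding)
butter: 164/176 (slack 12)
labor: 71/82 (slack 11)
By complementary slackness, a constraint with positive slack has shadow price 0 → butter, labor.

butter, labor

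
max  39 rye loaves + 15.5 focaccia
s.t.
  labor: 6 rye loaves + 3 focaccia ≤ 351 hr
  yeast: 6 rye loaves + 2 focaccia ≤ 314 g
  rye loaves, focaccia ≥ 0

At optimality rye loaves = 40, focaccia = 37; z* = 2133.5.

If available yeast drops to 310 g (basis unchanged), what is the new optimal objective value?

Check each constraint at x*: labor 351/351 (tight); yeast 314/314 (tight).
Dual feasibility on the basic columns requires 6·y_labor + 6·y_yeast = 39, 3·y_labor + 2·y_yeast = 15.5.
→ y_labor = 2.5 and y_yeast = 4.
Δz = y_yeast·Δb = 4 × (-4) = -16, so new z* = 2133.5 − 16 = 2117.5.

2117.5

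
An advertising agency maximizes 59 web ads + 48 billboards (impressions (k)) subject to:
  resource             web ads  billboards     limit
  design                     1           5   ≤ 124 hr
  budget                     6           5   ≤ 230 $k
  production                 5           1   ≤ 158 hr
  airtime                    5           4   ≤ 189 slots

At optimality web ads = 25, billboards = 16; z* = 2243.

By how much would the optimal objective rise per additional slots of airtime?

At the optimum: design uses 105 of 124 (slack = 19); budget uses 230 of 230 (binding); production uses 141 of 158 (slack = 17); airtime uses 189 of 189 (binding).
Slack constraints have shadow price 0 (complementary slackness).
From A_Bᵀ y = c: 6·y_budget + 5·y_airtime = 59; 5·y_budget + 4·y_airtime = 48.
This yields shadow prices y_budget = 4, y_airtime = 7.
Shadow price of airtime = 7.

7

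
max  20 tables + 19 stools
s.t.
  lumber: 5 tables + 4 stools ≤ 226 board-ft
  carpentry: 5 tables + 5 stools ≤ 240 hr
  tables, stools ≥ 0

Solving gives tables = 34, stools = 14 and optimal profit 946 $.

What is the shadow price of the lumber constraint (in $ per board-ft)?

At the optimum: lumber uses 226 of 226 (binding); carpentry uses 240 of 240 (binding).
The binding rows give the dual system: 5·y_lumber + 5·y_carpentry = 20 and 4·y_lumber + 5·y_carpentry = 19.
→ y_lumber = 1 and y_carpentry = 3.
Shadow price of lumber = 1.

1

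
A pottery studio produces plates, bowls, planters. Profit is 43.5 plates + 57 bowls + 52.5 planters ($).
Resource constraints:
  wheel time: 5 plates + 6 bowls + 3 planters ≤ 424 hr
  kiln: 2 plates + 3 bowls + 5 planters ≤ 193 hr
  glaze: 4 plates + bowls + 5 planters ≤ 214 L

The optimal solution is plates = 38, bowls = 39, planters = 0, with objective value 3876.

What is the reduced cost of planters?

-4

Binding: wheel time and kiln. Non-binding: glaze (23 unused).
By complementary slackness, y = 0 for the non-binding constraint.
From A_Bᵀ y = c: 5·y_wheel time + 2·y_kiln = 43.5; 6·y_wheel time + 3·y_kiln = 57.
→ y_wheel time = 5.5 and y_kiln = 8.
Reduced cost of planters: c₃ − yᵀa₃ = 52.5 − (5.5·3 + 8·5) = 52.5 − 56.5 = -4.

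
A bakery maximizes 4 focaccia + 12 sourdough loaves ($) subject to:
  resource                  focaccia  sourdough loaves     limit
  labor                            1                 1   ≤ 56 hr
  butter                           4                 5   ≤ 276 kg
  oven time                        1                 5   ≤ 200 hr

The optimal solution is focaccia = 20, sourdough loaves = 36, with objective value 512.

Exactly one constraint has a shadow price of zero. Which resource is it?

butter

labor: 56/56 (binding)
butter: 260/276 (slack 16)
oven time: 200/200 (binding)
By complementary slackness, a constraint with positive slack has shadow price 0 → butter.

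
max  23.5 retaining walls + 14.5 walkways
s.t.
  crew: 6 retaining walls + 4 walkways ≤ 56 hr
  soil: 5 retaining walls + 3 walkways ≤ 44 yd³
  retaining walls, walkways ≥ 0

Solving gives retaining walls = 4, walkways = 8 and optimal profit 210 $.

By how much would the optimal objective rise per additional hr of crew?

1

Both crew and soil are binding at x*.
From A_Bᵀ y = c: 6·y_crew + 5·y_soil = 23.5; 4·y_crew + 3·y_soil = 14.5.
This yields shadow prices y_crew = 1, y_soil = 3.5.
Shadow price of crew = 1.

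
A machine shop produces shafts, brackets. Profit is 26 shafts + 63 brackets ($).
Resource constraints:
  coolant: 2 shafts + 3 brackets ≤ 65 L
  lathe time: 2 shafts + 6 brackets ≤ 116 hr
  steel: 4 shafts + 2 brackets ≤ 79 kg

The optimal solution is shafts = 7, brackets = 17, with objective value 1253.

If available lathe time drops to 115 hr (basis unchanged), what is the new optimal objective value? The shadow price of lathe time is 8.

Δb = -1, so new z* = 1253 + (8)·(-1) = 1253 − 8 = 1245.

1245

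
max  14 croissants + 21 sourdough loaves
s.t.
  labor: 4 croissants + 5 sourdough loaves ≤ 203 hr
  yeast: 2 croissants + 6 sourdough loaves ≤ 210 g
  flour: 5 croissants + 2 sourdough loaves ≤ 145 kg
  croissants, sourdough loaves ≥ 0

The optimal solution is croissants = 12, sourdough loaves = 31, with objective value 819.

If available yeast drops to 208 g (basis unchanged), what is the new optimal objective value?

Binding: labor and yeast. Non-binding: flour (23 unused).
Slack constraints have shadow price 0 (complementary slackness).
The binding rows give the dual system: 4·y_labor + 2·y_yeast = 14 and 5·y_labor + 6·y_yeast = 21.
→ y_labor = 3 and y_yeast = 1.
Δz = y_yeast·Δb = 1 × (-2) = -2, so new z* = 819 − 2 = 817.

817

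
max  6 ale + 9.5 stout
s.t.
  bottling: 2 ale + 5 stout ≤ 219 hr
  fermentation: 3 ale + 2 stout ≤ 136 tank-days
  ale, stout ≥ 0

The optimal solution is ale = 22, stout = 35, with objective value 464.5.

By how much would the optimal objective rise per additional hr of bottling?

Both bottling and fermentation are binding at x*.
Dual feasibility on the basic columns requires 2·y_bottling + 3·y_fermentation = 6, 5·y_bottling + 2·y_fermentation = 9.5.
Solving: y_bottling = 1.5, y_fermentation = 1.
Shadow price of bottling = 1.5.

1.5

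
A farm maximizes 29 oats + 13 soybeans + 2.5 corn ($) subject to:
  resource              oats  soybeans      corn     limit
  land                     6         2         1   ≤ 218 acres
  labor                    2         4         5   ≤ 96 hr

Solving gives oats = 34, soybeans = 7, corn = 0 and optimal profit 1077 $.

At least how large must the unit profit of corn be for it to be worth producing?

9.5

At the optimum: land uses 218 of 218 (binding); labor uses 96 of 96 (binding).
From A_Bᵀ y = c: 6·y_land + 2·y_labor = 29; 2·y_land + 4·y_labor = 13.
Solving: y_land = 4.5, y_labor = 1.
corn enters the basis when its profit ≥ yᵀa₃ = 4.5·1 + 1·5 = 9.5.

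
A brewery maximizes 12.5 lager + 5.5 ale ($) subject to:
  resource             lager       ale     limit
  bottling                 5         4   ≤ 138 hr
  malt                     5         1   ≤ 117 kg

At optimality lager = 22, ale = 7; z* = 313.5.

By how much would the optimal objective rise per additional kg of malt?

Both bottling and malt are binding at x*.
The binding rows give the dual system: 5·y_bottling + 5·y_malt = 12.5 and 4·y_bottling + 1·y_malt = 5.5.
This yields shadow prices y_bottling = 1, y_malt = 1.5.
Shadow price of malt = 1.5.

1.5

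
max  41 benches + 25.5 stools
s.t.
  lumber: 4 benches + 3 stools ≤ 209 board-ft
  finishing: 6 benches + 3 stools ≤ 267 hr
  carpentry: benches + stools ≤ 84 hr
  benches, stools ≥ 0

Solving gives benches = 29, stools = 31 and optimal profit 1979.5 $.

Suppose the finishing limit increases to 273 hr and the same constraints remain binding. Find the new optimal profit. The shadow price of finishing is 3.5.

2000.5

Δb = 6, so new z* = 1979.5 + (3.5)·(6) = 1979.5 + 21 = 2000.5.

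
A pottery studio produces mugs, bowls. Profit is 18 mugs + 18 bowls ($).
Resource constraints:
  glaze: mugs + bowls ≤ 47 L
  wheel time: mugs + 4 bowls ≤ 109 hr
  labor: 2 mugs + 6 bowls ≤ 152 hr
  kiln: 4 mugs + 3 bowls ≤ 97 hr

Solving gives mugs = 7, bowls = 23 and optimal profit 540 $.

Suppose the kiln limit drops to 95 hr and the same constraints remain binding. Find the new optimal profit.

At the optimum: glaze uses 30 of 47 (slack = 17); wheel time uses 99 of 109 (slack = 10); labor uses 152 of 152 (binding); kiln uses 97 of 97 (binding).
Slack constraints have shadow price 0 (complementary slackness).
The binding rows give the dual system: 2·y_labor + 4·y_kiln = 18 and 6·y_labor + 3·y_kiln = 18.
Solving: y_labor = 1, y_kiln = 4.
Δz = y_kiln·Δb = 4 × (-2) = -8, so new z* = 540 − 8 = 532.

532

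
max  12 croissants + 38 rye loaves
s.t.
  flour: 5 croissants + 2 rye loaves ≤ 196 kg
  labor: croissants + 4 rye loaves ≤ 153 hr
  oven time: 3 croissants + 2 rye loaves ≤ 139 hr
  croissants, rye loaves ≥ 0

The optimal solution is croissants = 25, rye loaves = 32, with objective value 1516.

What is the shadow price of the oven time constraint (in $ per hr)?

1

Check each constraint at x*: flour 189/196 (slack 7); labor 153/153 (tight); oven time 139/139 (tight).
Since flour is not tight, its dual is 0.
From A_Bᵀ y = c: 1·y_labor + 3·y_oven time = 12; 4·y_labor + 2·y_oven time = 38.
This yields shadow prices y_labor = 9, y_oven time = 1.
Shadow price of oven time = 1.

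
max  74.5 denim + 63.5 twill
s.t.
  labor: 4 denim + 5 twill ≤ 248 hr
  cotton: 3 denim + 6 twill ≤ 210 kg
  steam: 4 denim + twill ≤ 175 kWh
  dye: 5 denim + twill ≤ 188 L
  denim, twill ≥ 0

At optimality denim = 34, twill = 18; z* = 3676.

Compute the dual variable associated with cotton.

9

Check each constraint at x*: labor 226/248 (slack 22); cotton 210/210 (tight); steam 154/175 (slack 21); dye 188/188 (tight).
Slack constraints have shadow price 0 (complementary slackness).
The binding rows give the dual system: 3·y_cotton + 5·y_dye = 74.5 and 6·y_cotton + 1·y_dye = 63.5.
→ y_cotton = 9 and y_dye = 9.5.
Shadow price of cotton = 9.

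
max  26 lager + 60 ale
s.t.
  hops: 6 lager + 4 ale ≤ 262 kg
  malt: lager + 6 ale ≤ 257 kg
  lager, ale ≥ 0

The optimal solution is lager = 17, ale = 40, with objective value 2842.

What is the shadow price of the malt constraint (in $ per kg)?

Both hops and malt are binding at x*.
From A_Bᵀ y = c: 6·y_hops + 1·y_malt = 26; 4·y_hops + 6·y_malt = 60.
→ y_hops = 3 and y_malt = 8.
Shadow price of malt = 8.

8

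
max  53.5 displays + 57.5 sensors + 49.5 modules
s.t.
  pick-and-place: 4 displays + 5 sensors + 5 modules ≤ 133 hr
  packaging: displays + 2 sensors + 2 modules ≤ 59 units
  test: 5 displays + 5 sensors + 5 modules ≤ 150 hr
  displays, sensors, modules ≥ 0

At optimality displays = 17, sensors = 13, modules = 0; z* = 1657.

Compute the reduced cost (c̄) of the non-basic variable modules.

-8

At the optimum: pick-and-place uses 133 of 133 (binding); packaging uses 43 of 59 (slack = 16); test uses 150 of 150 (binding).
Since packaging is not tight, its dual is 0.
Dual feasibility on the basic columns requires 4·y_pick-and-place + 5·y_test = 53.5, 5·y_pick-and-place + 5·y_test = 57.5.
→ y_pick-and-place = 4 and y_test = 7.5.
Reduced cost of modules: c₃ − yᵀa₃ = 49.5 − (4·5 + 7.5·5) = 49.5 − 57.5 = -8.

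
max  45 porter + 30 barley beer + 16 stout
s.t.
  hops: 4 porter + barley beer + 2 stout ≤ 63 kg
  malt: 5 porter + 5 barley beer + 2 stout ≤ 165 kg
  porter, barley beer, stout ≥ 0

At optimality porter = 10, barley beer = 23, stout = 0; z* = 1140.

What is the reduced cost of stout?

Check each constraint at x*: hops 63/63 (tight); malt 165/165 (tight).
Dual feasibility on the basic columns requires 4·y_hops + 5·y_malt = 45, 1·y_hops + 5·y_malt = 30.
→ y_hops = 5 and y_malt = 5.
Reduced cost of stout: c₃ − yᵀa₃ = 16 − (5·2 + 5·2) = 16 − 20 = -4.

-4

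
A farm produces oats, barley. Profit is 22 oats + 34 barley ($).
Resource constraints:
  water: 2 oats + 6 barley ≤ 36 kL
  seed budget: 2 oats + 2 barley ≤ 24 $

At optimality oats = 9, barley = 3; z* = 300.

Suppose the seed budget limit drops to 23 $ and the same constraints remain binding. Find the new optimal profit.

292

Both water and seed budget are binding at x*.
Dual feasibility on the basic columns requires 2·y_water + 2·y_seed budget = 22, 6·y_water + 2·y_seed budget = 34.
→ y_water = 3 and y_seed budget = 8.
Δz = y_seed budget·Δb = 8 × (-1) = -8, so new z* = 300 − 8 = 292.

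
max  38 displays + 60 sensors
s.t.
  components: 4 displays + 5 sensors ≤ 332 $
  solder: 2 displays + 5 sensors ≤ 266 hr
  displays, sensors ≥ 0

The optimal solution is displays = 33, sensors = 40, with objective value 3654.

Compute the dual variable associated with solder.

5

At the optimum: components uses 332 of 332 (binding); solder uses 266 of 266 (binding).
The binding rows give the dual system: 4·y_components + 2·y_solder = 38 and 5·y_components + 5·y_solder = 60.
This yields shadow prices y_components = 7, y_solder = 5.
Shadow price of solder = 5.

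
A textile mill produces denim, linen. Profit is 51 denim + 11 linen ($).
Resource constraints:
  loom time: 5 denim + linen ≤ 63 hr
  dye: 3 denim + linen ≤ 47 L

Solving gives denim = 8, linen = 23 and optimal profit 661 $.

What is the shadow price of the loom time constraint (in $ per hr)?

Both loom time and dye are binding at x*.
Dual feasibility on the basic columns requires 5·y_loom time + 3·y_dye = 51, 1·y_loom time + 1·y_dye = 11.
→ y_loom time = 9 and y_dye = 2.
Shadow price of loom time = 9.

9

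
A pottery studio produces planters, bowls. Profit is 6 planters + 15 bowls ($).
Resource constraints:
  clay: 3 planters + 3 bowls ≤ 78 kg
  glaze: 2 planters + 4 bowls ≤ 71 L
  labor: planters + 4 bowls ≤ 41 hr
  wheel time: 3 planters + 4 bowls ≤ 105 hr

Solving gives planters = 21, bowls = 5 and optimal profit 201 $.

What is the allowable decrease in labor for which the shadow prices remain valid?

Binding constraints: clay, labor. The basis is B = [[3,3],[1,4]] with det 9.
Per unit decrease in labor, x* moves by d = (0.3333, -0.3333).
The basis stays optimal until bowls reaches 0; allowable decrease = 15 hr.

15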